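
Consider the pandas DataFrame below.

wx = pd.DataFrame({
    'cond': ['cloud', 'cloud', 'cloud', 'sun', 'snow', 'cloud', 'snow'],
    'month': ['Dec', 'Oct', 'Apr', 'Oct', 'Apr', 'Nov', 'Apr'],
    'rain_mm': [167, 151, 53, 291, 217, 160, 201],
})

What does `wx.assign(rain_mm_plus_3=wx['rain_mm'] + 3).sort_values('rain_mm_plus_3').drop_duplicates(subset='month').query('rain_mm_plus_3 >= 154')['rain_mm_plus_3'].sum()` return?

add column rain_mm_plus_3 = wx['rain_mm'] + 3:
    cond month  rain_mm  rain_mm_plus_3
0  cloud   Dec      167             170
1  cloud   Oct      151             154
2  cloud   Apr       53              56
3    sun   Oct      291             294
4   snow   Apr      217             220
5  cloud   Nov      160             163
6   snow   Apr      201             204
sort by rain_mm_plus_3:
    cond month  rain_mm  rain_mm_plus_3
2  cloud   Apr       53              56
1  cloud   Oct      151             154
5  cloud   Nov      160             163
0  cloud   Dec      167             170
6   snow   Apr      201             204
4   snow   Apr      217             220
3    sun   Oct      291             294
drop duplicate month (keep=first):
    cond month  rain_mm  rain_mm_plus_3
2  cloud   Apr       53              56
1  cloud   Oct      151             154
5  cloud   Nov      160             163
0  cloud   Dec      167             170
filter rows where rain_mm_plus_3 >= 154:
    cond month  rain_mm  rain_mm_plus_3
1  cloud   Oct      151             154
5  cloud   Nov      160             163
0  cloud   Dec      167             170
Then the sum of column 'rain_mm_plus_3': 487

487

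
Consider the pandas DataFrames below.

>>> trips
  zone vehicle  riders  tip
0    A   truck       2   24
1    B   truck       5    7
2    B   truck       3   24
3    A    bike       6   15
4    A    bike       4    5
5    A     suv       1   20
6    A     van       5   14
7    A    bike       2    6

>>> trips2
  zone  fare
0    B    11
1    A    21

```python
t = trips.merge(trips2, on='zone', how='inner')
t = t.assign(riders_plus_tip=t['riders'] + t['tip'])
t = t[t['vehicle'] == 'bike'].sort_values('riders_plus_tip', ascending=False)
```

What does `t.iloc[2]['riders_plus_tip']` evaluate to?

8

merge on 'zone' (how='inner') → 8 rows:
  zone vehicle  riders  tip  fare
0    A   truck       2   24    21
1    B   truck       5    7    11
2    B   truck       3   24    11
3    A    bike       6   15    21
4    A    bike       4    5    21
5    A     suv       1   20    21
6    A     van       5   14    21
7    A    bike       2    6    21
add column riders_plus_tip = t['riders'] + t['tip']:
  zone vehicle  riders  tip  fare  riders_plus_tip
0    A   truck       2   24    21               26
1    B   truck       5    7    11               12
2    B   truck       3   24    11               27
3    A    bike       6   15    21               21
4    A    bike       4    5    21                9
5    A     suv       1   20    21               21
6    A     van       5   14    21               19
7    A    bike       2    6    21                8
filter rows where vehicle == 'bike':
  zone vehicle  riders  tip  fare  riders_plus_tip
3    A    bike       6   15    21               21
4    A    bike       4    5    21                9
7    A    bike       2    6    21                8
sort by riders_plus_tip descending:
  zone vehicle  riders  tip  fare  riders_plus_tip
3    A    bike       6   15    21               21
4    A    bike       4    5    21                9
7    A    bike       2    6    21                8
Finally, value at position 2, column 'riders_plus_tip' = 8.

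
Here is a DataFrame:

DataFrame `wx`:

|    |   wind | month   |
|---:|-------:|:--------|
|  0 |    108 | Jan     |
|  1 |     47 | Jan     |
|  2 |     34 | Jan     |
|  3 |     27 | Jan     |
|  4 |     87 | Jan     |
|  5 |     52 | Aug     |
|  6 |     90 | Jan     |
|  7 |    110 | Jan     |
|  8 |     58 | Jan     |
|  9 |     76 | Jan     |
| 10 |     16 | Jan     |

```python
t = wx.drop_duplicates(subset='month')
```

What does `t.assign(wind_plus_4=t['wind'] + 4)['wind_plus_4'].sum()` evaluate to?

168

drop duplicate month (keep=first):
   wind month
0   108   Jan
5    52   Aug
add column wind_plus_4 = t['wind'] + 4:
   wind month  wind_plus_4
0   108   Jan          112
5    52   Aug           56
Taking the sum of column 'wind_plus_4' gives 168.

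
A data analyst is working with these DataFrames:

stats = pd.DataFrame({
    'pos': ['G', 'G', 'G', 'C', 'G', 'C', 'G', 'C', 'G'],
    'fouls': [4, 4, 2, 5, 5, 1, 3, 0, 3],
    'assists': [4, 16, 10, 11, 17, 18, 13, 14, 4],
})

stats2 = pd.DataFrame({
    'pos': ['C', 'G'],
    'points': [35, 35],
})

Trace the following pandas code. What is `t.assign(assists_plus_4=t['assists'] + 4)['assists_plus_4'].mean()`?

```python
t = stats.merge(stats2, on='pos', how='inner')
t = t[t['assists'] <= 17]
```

15.125

merge on 'pos' (how='inner') → 9 rows:
  pos  fouls  assists  points
0   G      4        4      35
1   G      4       16      35
2   G      2       10      35
3   C      5       11      35
4   G      5       17      35
5   C      1       18      35
6   G      3       13      35
7   C      0       14      35
8   G      3        4      35
filter rows where assists <= 17:
  pos  fouls  assists  points
0   G      4        4      35
1   G      4       16      35
2   G      2       10      35
3   C      5       11      35
4   G      5       17      35
6   G      3       13      35
7   C      0       14      35
8   G      3        4      35
add column assists_plus_4 = t['assists'] + 4:
  pos  fouls  assists  points  assists_plus_4
0   G      4        4      35               8
1   G      4       16      35              20
2   G      2       10      35              14
3   C      5       11      35              15
4   G      5       17      35              21
6   G      3       13      35              17
7   C      0       14      35              18
8   G      3        4      35               8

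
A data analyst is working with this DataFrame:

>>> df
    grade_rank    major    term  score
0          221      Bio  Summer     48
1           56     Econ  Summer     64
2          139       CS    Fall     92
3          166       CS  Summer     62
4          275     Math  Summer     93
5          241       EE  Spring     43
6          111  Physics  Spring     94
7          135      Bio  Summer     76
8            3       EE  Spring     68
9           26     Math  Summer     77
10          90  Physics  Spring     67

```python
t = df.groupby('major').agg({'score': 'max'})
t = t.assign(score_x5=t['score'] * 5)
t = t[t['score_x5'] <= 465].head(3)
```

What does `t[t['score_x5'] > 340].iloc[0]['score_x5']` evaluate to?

group by major, max of score:
         score
major         
Bio         76
CS          92
EE          68
Econ        64
Math        93
Physics     94
add column score_x5 = t['score'] * 5:
         score  score_x5
major                   
Bio         76       380
CS          92       460
EE          68       340
Econ        64       320
Math        93       465
Physics     94       470
filter rows where score_x5 <= 465:
       score  score_x5
major                 
Bio       76       380
CS        92       460
EE        68       340
Econ      64       320
Math      93       465
take first 3 rows:
       score  score_x5
major                 
Bio       76       380
CS        92       460
EE        68       340
filter rows where score_x5 > 340:
       score  score_x5
major                 
Bio       76       380
CS        92       460
value at position 0, column 'score_x5' → 380

380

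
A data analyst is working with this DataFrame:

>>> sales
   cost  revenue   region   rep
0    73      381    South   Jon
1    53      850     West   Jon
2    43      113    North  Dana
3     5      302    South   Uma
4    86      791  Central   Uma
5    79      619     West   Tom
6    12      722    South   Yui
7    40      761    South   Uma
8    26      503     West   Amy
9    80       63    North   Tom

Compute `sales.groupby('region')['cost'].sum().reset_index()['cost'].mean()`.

group by region, sum of cost:
region
Central     86
North      123
South      130
West       158
Name: cost, dtype: int64
reset_index():
    region  cost
0  Central    86
1    North   123
2    South   130
3     West   158
Finally, mean of column 'cost' = 124.25.

124.25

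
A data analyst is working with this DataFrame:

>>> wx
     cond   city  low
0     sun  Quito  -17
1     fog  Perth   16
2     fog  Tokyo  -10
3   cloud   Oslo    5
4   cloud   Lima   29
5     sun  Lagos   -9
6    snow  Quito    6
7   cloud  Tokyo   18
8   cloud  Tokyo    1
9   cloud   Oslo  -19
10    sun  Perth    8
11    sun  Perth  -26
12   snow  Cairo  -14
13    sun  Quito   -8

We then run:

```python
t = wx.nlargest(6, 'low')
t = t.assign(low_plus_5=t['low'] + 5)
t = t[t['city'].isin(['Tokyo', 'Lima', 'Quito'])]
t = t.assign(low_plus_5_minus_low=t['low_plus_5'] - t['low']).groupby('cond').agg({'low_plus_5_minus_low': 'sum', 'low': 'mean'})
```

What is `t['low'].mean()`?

take 6 rows with largest low:
     cond   city  low
4   cloud   Lima   29
7   cloud  Tokyo   18
1     fog  Perth   16
10    sun  Perth    8
6    snow  Quito    6
3   cloud   Oslo    5
add column low_plus_5 = t['low'] + 5:
     cond   city  low  low_plus_5
4   cloud   Lima   29          34
7   cloud  Tokyo   18          23
1     fog  Perth   16          21
10    sun  Perth    8          13
6    snow  Quito    6          11
3   cloud   Oslo    5          10
filter rows where city in ['Tokyo', 'Lima', 'Quito']:
    cond   city  low  low_plus_5
4  cloud   Lima   29          34
7  cloud  Tokyo   18          23
6   snow  Quito    6          11
add column low_plus_5_minus_low = t['low_plus_5'] - t['low']:
    cond   city  low  low_plus_5  low_plus_5_minus_low
4  cloud   Lima   29          34                     5
7  cloud  Tokyo   18          23                     5
6   snow  Quito    6          11                     5
group by cond: sum(low_plus_5_minus_low), mean(low):
       low_plus_5_minus_low   low
cond                             
cloud                    10  23.5
snow                      5   6.0

14.75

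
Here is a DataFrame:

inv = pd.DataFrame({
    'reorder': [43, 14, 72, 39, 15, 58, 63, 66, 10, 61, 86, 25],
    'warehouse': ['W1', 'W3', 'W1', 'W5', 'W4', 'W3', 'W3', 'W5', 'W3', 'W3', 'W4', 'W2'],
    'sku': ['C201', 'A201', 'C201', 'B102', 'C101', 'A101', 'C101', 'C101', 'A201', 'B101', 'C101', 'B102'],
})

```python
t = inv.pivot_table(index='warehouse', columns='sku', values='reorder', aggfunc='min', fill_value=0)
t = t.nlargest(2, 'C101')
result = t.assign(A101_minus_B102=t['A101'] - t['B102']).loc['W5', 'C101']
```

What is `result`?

66

pivot: rows=warehouse, cols=sku, min(reorder):
sku        A101  A201  B101  B102  C101  C201
warehouse                                    
W1            0     0     0     0     0    43
W2            0     0     0    25     0     0
W3           58    10    61     0    63     0
W4            0     0     0     0    15     0
W5            0     0     0    39    66     0
take 2 rows with largest C101:
sku        A101  A201  B101  B102  C101  C201
warehouse                                    
W5            0     0     0    39    66     0
W3           58    10    61     0    63     0
add column A101_minus_B102 = t['A101'] - t['B102']:
sku        A101  A201  B101  B102  C101  C201  A101_minus_B102
warehouse                                                     
W5            0     0     0    39    66     0              -39
W3           58    10    61     0    63     0               58
Finally, value at row 'W5', column 'C101' = 66.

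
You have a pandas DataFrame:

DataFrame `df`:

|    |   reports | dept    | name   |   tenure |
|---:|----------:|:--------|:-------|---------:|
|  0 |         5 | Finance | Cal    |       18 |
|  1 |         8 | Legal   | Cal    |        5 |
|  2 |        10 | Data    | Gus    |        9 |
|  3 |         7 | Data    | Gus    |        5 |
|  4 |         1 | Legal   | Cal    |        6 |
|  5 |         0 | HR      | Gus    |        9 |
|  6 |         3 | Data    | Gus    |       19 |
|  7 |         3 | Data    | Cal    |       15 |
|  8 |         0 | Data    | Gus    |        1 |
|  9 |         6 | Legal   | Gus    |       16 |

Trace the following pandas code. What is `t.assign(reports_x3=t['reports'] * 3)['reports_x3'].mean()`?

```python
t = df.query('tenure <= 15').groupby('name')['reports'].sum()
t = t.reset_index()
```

filter rows where tenure <= 15:
   reports   dept name  tenure
1        8  Legal  Cal       5
2       10   Data  Gus       9
3        7   Data  Gus       5
4        1  Legal  Cal       6
5        0     HR  Gus       9
7        3   Data  Cal      15
8        0   Data  Gus       1
group by name, sum of reports:
name
Cal    12
Gus    17
Name: reports, dtype: int64
reset_index():
  name  reports
0  Cal       12
1  Gus       17
add column reports_x3 = t['reports'] * 3:
  name  reports  reports_x3
0  Cal       12          36
1  Gus       17          51

43.5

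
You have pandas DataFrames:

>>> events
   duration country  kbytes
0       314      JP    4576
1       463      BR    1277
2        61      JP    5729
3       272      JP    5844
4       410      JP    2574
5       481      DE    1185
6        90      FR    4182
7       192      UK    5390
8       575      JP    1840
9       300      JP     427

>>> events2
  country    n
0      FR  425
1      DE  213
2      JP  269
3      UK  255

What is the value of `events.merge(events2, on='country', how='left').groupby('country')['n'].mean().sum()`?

merge on 'country' (how='left') → 10 rows:
   duration country  kbytes      n
0       314      JP    4576  269.0
1       463      BR    1277    NaN
2        61      JP    5729  269.0
3       272      JP    5844  269.0
4       410      JP    2574  269.0
5       481      DE    1185  213.0
6        90      FR    4182  425.0
7       192      UK    5390  255.0
8       575      JP    1840  269.0
9       300      JP     427  269.0
group by country, mean of n:
country
BR      NaN
DE    213.0
FR    425.0
JP    269.0
UK    255.0
Name: n, dtype: float64

1162.0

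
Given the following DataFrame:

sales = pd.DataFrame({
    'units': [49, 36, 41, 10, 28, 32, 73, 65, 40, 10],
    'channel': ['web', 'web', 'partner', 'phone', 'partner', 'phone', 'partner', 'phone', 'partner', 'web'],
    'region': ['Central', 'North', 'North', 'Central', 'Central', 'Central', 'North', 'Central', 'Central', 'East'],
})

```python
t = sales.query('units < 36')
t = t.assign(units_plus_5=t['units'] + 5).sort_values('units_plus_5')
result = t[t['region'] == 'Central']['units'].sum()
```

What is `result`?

70

filter rows where units < 36:
   units  channel   region
3     10    phone  Central
4     28  partner  Central
5     32    phone  Central
9     10      web     East
add column units_plus_5 = t['units'] + 5:
   units  channel   region  units_plus_5
3     10    phone  Central            15
4     28  partner  Central            33
5     32    phone  Central            37
9     10      web     East            15
sort by units_plus_5:
   units  channel   region  units_plus_5
3     10    phone  Central            15
9     10      web     East            15
4     28  partner  Central            33
5     32    phone  Central            37
filter rows where region == 'Central':
   units  channel   region  units_plus_5
3     10    phone  Central            15
4     28  partner  Central            33
5     32    phone  Central            37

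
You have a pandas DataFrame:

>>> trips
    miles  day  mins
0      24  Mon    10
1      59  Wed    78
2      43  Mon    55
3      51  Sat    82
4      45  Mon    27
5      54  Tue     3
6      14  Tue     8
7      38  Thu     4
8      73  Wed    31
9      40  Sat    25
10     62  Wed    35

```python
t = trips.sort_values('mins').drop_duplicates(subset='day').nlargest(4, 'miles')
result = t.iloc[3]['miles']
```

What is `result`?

sort by mins:
    miles  day  mins
5      54  Tue     3
7      38  Thu     4
6      14  Tue     8
0      24  Mon    10
9      40  Sat    25
4      45  Mon    27
8      73  Wed    31
10     62  Wed    35
2      43  Mon    55
1      59  Wed    78
3      51  Sat    82
drop duplicate day (keep=first):
   miles  day  mins
5     54  Tue     3
7     38  Thu     4
0     24  Mon    10
9     40  Sat    25
8     73  Wed    31
take 4 rows with largest miles:
   miles  day  mins
8     73  Wed    31
5     54  Tue     3
9     40  Sat    25
7     38  Thu     4

38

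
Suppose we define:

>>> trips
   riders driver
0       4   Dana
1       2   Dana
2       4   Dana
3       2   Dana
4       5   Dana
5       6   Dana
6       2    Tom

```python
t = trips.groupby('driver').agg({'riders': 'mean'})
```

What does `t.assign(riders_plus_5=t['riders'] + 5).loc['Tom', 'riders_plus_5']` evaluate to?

7.0

group by driver, mean of riders:
          riders
driver          
Dana    3.833333
Tom     2.000000
add column riders_plus_5 = t['riders'] + 5:
          riders  riders_plus_5
driver                         
Dana    3.833333       8.833333
Tom     2.000000       7.000000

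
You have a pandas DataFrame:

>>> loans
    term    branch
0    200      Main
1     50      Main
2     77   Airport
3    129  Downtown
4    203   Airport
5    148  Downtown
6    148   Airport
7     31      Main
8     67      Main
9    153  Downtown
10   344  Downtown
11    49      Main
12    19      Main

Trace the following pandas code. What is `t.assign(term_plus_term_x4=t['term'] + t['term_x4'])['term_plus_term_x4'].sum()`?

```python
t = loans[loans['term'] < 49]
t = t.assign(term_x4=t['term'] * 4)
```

250

filter rows where term < 49:
    term branch
7     31   Main
12    19   Main
add column term_x4 = t['term'] * 4:
    term branch  term_x4
7     31   Main      124
12    19   Main       76
add column term_plus_term_x4 = t['term'] + t['term_x4']:
    term branch  term_x4  term_plus_term_x4
7     31   Main      124                155
12    19   Main       76                 95
sum of column 'term_plus_term_x4' → 250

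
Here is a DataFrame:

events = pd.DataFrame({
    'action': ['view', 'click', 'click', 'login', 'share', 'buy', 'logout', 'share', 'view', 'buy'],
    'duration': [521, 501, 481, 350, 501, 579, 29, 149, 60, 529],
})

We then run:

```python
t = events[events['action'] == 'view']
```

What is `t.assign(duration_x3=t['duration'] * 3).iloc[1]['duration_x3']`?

filter rows where action == 'view':
  action  duration
0   view       521
8   view        60
add column duration_x3 = t['duration'] * 3:
  action  duration  duration_x3
0   view       521         1563
8   view        60          180
Then the value at position 1, column 'duration_x3': 180

180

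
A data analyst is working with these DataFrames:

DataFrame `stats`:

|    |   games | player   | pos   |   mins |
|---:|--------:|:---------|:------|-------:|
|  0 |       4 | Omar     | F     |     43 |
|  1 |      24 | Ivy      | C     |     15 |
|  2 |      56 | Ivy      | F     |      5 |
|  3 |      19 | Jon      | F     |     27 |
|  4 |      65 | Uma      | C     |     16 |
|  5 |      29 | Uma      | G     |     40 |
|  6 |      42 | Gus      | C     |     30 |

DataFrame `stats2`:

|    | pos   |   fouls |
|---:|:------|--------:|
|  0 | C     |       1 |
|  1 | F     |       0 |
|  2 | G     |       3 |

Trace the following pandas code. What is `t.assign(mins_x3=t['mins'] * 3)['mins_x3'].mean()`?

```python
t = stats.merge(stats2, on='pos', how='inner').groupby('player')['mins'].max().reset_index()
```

93.0

merge on 'pos' (how='inner') → 7 rows:
   games player pos  mins  fouls
0      4   Omar   F    43      0
1     24    Ivy   C    15      1
2     56    Ivy   F     5      0
3     19    Jon   F    27      0
4     65    Uma   C    16      1
5     29    Uma   G    40      3
6     42    Gus   C    30      1
group by player, max of mins:
player
Gus     30
Ivy     15
Jon     27
Omar    43
Uma     40
Name: mins, dtype: int64
reset_index():
  player  mins
0    Gus    30
1    Ivy    15
2    Jon    27
3   Omar    43
4    Uma    40
add column mins_x3 = t['mins'] * 3:
  player  mins  mins_x3
0    Gus    30       90
1    Ivy    15       45
2    Jon    27       81
3   Omar    43      129
4    Uma    40      120
The mean of column 'mins_x3' is 93.0.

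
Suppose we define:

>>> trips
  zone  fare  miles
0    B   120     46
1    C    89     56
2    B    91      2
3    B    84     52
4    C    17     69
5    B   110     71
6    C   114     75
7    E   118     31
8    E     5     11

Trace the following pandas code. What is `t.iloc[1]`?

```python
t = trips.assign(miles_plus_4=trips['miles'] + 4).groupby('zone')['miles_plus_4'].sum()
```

212

add column miles_plus_4 = trips['miles'] + 4:
  zone  fare  miles  miles_plus_4
0    B   120     46            50
1    C    89     56            60
2    B    91      2             6
3    B    84     52            56
4    C    17     69            73
5    B   110     71            75
6    C   114     75            79
7    E   118     31            35
8    E     5     11            15
group by zone, sum of miles_plus_4:
zone
B    187
C    212
E     50
Name: miles_plus_4, dtype: int64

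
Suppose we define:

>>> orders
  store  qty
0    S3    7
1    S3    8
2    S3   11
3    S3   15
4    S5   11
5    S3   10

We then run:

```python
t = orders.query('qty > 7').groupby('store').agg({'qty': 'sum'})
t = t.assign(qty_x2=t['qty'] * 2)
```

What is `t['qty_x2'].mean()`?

55.0

filter rows where qty > 7:
  store  qty
1    S3    8
2    S3   11
3    S3   15
4    S5   11
5    S3   10
group by store, sum of qty:
       qty
store     
S3      44
S5      11
add column qty_x2 = t['qty'] * 2:
       qty  qty_x2
store             
S3      44      88
S5      11      22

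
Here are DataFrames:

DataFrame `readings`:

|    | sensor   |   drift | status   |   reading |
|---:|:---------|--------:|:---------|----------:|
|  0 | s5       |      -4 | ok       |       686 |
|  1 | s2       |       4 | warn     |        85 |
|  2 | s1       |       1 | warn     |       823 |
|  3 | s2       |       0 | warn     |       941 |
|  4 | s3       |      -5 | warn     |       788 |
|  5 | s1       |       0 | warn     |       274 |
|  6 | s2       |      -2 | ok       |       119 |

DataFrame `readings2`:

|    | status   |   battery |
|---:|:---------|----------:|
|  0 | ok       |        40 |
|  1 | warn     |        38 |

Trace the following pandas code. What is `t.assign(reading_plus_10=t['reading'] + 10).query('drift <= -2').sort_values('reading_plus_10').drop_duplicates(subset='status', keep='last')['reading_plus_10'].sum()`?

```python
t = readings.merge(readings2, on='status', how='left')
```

merge on 'status' (how='left') → 7 rows:
  sensor  drift status  reading  battery
0     s5     -4     ok      686       40
1     s2      4   warn       85       38
2     s1      1   warn      823       38
3     s2      0   warn      941       38
4     s3     -5   warn      788       38
5     s1      0   warn      274       38
6     s2     -2     ok      119       40
add column reading_plus_10 = t['reading'] + 10:
  sensor  drift status  reading  battery  reading_plus_10
0     s5     -4     ok      686       40              696
1     s2      4   warn       85       38               95
2     s1      1   warn      823       38              833
3     s2      0   warn      941       38              951
4     s3     -5   warn      788       38              798
5     s1      0   warn      274       38              284
6     s2     -2     ok      119       40              129
filter rows where drift <= -2:
  sensor  drift status  reading  battery  reading_plus_10
0     s5     -4     ok      686       40              696
4     s3     -5   warn      788       38              798
6     s2     -2     ok      119       40              129
sort by reading_plus_10:
  sensor  drift status  reading  battery  reading_plus_10
6     s2     -2     ok      119       40              129
0     s5     -4     ok      686       40              696
4     s3     -5   warn      788       38              798
drop duplicate status (keep=last):
  sensor  drift status  reading  battery  reading_plus_10
0     s5     -4     ok      686       40              696
4     s3     -5   warn      788       38              798
Taking the sum of column 'reading_plus_10' gives 1494.

1494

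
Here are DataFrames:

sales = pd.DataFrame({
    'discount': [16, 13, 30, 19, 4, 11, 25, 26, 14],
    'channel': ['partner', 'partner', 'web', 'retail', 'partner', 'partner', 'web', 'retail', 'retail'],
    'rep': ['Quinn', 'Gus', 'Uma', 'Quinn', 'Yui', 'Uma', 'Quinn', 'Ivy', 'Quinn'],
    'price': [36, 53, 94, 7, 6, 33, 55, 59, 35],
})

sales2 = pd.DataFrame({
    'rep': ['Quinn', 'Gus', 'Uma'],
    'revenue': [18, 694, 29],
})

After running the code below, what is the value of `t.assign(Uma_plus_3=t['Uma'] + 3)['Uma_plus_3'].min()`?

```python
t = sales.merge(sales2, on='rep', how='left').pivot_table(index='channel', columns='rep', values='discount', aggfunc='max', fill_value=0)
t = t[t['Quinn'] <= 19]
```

merge on 'rep' (how='left') → 9 rows:
   discount  channel    rep  price  revenue
0        16  partner  Quinn     36     18.0
1        13  partner    Gus     53    694.0
2        30      web    Uma     94     29.0
3        19   retail  Quinn      7     18.0
4         4  partner    Yui      6      NaN
5        11  partner    Uma     33     29.0
6        25      web  Quinn     55     18.0
7        26   retail    Ivy     59      NaN
8        14   retail  Quinn     35     18.0
pivot: rows=channel, cols=rep, max(discount):
rep      Gus  Ivy  Quinn  Uma  Yui
channel                           
partner   13    0     16   11    4
retail     0   26     19    0    0
web        0    0     25   30    0
filter rows where Quinn <= 19:
rep      Gus  Ivy  Quinn  Uma  Yui
channel                           
partner   13    0     16   11    4
retail     0   26     19    0    0
add column Uma_plus_3 = t['Uma'] + 3:
rep      Gus  Ivy  Quinn  Uma  Yui  Uma_plus_3
channel                                       
partner   13    0     16   11    4          14
retail     0   26     19    0    0           3
min of column 'Uma_plus_3' → 3

3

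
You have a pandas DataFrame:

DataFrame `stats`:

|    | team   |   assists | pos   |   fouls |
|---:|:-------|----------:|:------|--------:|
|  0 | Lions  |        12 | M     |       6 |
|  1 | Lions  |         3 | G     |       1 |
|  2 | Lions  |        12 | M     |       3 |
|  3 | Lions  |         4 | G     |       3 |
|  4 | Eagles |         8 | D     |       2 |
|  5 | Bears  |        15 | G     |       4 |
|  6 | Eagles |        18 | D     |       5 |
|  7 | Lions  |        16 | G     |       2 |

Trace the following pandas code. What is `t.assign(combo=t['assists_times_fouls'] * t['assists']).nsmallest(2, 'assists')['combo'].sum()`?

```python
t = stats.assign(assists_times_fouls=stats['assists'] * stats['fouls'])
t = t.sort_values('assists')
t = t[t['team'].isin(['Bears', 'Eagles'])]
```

add column assists_times_fouls = stats['assists'] * stats['fouls']:
     team  assists pos  fouls  assists_times_fouls
0   Lions       12   M      6                   72
1   Lions        3   G      1                    3
2   Lions       12   M      3                   36
3   Lions        4   G      3                   12
4  Eagles        8   D      2                   16
5   Bears       15   G      4                   60
6  Eagles       18   D      5                   90
7   Lions       16   G      2                   32
sort by assists:
     team  assists pos  fouls  assists_times_fouls
1   Lions        3   G      1                    3
3   Lions        4   G      3                   12
4  Eagles        8   D      2                   16
0   Lions       12   M      6                   72
2   Lions       12   M      3                   36
5   Bears       15   G      4                   60
7   Lions       16   G      2                   32
6  Eagles       18   D      5                   90
filter rows where team in ['Bears', 'Eagles']:
     team  assists pos  fouls  assists_times_fouls
4  Eagles        8   D      2                   16
5   Bears       15   G      4                   60
6  Eagles       18   D      5                   90
add column combo = t['assists_times_fouls'] * t['assists']:
     team  assists pos  fouls  assists_times_fouls  combo
4  Eagles        8   D      2                   16    128
5   Bears       15   G      4                   60    900
6  Eagles       18   D      5                   90   1620
take 2 rows with smallest assists:
     team  assists pos  fouls  assists_times_fouls  combo
4  Eagles        8   D      2                   16    128
5   Bears       15   G      4                   60    900
Taking the sum of column 'combo' gives 1028.

1028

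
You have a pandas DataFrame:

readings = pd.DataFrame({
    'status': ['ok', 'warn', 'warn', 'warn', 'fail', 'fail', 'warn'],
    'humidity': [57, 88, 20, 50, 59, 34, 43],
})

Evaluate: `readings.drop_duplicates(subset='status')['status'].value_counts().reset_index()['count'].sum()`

drop duplicate status (keep=first):
  status  humidity
0     ok        57
1   warn        88
4   fail        59
value_counts of status:
status
ok      1
warn    1
fail    1
Name: count, dtype: int64
reset_index():
  status  count
0     ok      1
1   warn      1
2   fail      1
Finally, sum of column 'count' = 3.

3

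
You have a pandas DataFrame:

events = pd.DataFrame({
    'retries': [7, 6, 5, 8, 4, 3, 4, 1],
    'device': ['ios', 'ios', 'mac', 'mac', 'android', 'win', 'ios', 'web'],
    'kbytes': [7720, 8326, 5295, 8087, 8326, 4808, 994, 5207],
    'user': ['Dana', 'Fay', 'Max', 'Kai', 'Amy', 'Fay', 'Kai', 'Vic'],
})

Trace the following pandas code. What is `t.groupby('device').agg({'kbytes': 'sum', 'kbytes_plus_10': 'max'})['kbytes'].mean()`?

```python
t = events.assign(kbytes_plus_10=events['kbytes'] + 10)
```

9752.6

add column kbytes_plus_10 = events['kbytes'] + 10:
   retries   device  kbytes  user  kbytes_plus_10
0        7      ios    7720  Dana            7730
1        6      ios    8326   Fay            8336
2        5      mac    5295   Max            5305
3        8      mac    8087   Kai            8097
4        4  android    8326   Amy            8336
5        3      win    4808   Fay            4818
6        4      ios     994   Kai            1004
7        1      web    5207   Vic            5217
group by device: sum(kbytes), max(kbytes_plus_10):
         kbytes  kbytes_plus_10
device                         
android    8326            8336
ios       17040            8336
mac       13382            8097
web        5207            5217
win        4808            4818
The mean of column 'kbytes' is 9752.6.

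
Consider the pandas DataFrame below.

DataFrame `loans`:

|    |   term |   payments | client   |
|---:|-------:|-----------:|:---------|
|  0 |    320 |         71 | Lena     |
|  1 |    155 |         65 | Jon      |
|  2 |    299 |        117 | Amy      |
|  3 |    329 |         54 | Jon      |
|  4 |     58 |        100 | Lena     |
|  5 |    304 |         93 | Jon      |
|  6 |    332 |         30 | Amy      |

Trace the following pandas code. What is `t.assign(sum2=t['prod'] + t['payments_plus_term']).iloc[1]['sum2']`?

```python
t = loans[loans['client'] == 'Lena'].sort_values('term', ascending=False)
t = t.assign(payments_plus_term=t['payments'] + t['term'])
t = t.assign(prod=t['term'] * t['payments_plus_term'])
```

filter rows where client == 'Lena':
   term  payments client
0   320        71   Lena
4    58       100   Lena
sort by term descending:
   term  payments client
0   320        71   Lena
4    58       100   Lena
add column payments_plus_term = t['payments'] + t['term']:
   term  payments client  payments_plus_term
0   320        71   Lena                 391
4    58       100   Lena                 158
add column prod = t['term'] * t['payments_plus_term']:
   term  payments client  payments_plus_term    prod
0   320        71   Lena                 391  125120
4    58       100   Lena                 158    9164
add column sum2 = t['prod'] + t['payments_plus_term']:
   term  payments client  payments_plus_term    prod    sum2
0   320        71   Lena                 391  125120  125511
4    58       100   Lena                 158    9164    9322

9322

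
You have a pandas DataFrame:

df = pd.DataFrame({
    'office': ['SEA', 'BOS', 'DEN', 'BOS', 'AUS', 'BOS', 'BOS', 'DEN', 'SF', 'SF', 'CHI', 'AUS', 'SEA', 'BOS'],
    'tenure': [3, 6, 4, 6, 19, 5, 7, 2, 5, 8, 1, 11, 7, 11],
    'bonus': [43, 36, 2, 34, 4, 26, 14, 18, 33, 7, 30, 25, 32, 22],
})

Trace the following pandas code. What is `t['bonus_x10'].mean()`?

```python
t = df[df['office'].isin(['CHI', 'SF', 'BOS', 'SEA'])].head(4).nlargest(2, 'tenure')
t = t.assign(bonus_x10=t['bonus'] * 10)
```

350.0

filter rows where office in ['CHI', 'SF', 'BOS', 'SEA']:
   office  tenure  bonus
0     SEA       3     43
1     BOS       6     36
3     BOS       6     34
5     BOS       5     26
6     BOS       7     14
8      SF       5     33
9      SF       8      7
10    CHI       1     30
12    SEA       7     32
13    BOS      11     22
take first 4 rows:
  office  tenure  bonus
0    SEA       3     43
1    BOS       6     36
3    BOS       6     34
5    BOS       5     26
take 2 rows with largest tenure:
  office  tenure  bonus
1    BOS       6     36
3    BOS       6     34
add column bonus_x10 = t['bonus'] * 10:
  office  tenure  bonus  bonus_x10
1    BOS       6     36        360
3    BOS       6     34        340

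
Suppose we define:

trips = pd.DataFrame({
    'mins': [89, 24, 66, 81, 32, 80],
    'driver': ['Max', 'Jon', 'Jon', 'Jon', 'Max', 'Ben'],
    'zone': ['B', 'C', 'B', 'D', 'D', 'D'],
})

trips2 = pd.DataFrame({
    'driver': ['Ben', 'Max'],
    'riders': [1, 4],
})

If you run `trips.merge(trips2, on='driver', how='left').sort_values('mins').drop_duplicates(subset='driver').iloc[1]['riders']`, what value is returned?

4.0

merge on 'driver' (how='left') → 6 rows:
   mins driver zone  riders
0    89    Max    B     4.0
1    24    Jon    C     NaN
2    66    Jon    B     NaN
3    81    Jon    D     NaN
4    32    Max    D     4.0
5    80    Ben    D     1.0
sort by mins:
   mins driver zone  riders
1    24    Jon    C     NaN
4    32    Max    D     4.0
2    66    Jon    B     NaN
5    80    Ben    D     1.0
3    81    Jon    D     NaN
0    89    Max    B     4.0
drop duplicate driver (keep=first):
   mins driver zone  riders
1    24    Jon    C     NaN
4    32    Max    D     4.0
5    80    Ben    D     1.0
So iloc[1]['riders'] = 4.0.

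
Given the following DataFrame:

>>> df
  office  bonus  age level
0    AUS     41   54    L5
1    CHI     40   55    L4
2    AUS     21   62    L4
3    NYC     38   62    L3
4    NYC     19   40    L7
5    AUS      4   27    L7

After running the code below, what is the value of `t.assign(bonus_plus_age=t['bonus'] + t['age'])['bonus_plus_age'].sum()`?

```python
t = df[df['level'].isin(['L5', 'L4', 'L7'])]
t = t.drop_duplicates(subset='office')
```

filter rows where level in ['L5', 'L4', 'L7']:
  office  bonus  age level
0    AUS     41   54    L5
1    CHI     40   55    L4
2    AUS     21   62    L4
4    NYC     19   40    L7
5    AUS      4   27    L7
drop duplicate office (keep=first):
  office  bonus  age level
0    AUS     41   54    L5
1    CHI     40   55    L4
4    NYC     19   40    L7
add column bonus_plus_age = t['bonus'] + t['age']:
  office  bonus  age level  bonus_plus_age
0    AUS     41   54    L5              95
1    CHI     40   55    L4              95
4    NYC     19   40    L7              59
The sum of column 'bonus_plus_age' is 249.

249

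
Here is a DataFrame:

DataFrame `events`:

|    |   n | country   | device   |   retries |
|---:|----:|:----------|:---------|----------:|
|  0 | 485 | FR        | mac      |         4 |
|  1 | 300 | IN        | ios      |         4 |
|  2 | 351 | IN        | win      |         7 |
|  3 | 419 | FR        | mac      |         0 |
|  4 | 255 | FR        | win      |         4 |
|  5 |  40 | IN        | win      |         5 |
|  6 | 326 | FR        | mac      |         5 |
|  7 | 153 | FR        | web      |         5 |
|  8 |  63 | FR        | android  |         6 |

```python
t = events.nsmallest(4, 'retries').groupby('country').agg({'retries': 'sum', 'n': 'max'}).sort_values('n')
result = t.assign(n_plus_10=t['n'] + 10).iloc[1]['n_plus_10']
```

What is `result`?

495

take 4 rows with smallest retries:
     n country device  retries
3  419      FR    mac        0
0  485      FR    mac        4
1  300      IN    ios        4
4  255      FR    win        4
group by country: sum(retries), max(n):
         retries    n
country              
FR             8  485
IN             4  300
sort by n:
         retries    n
country              
IN             4  300
FR             8  485
add column n_plus_10 = t['n'] + 10:
         retries    n  n_plus_10
country                         
IN             4  300        310
FR             8  485        495
Reading off the value at position 1, column 'n_plus_10', we get 495.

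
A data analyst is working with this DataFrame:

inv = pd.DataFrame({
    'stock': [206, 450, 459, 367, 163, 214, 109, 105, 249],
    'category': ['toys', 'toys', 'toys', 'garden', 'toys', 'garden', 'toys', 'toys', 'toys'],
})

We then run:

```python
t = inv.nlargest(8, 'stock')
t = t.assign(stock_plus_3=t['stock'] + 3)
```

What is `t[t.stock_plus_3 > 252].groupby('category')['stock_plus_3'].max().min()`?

370

take 8 rows with largest stock:
   stock category
2    459     toys
1    450     toys
3    367   garden
8    249     toys
5    214   garden
0    206     toys
4    163     toys
6    109     toys
add column stock_plus_3 = t['stock'] + 3:
   stock category  stock_plus_3
2    459     toys           462
1    450     toys           453
3    367   garden           370
8    249     toys           252
5    214   garden           217
0    206     toys           209
4    163     toys           166
6    109     toys           112
filter rows where stock_plus_3 > 252:
   stock category  stock_plus_3
2    459     toys           462
1    450     toys           453
3    367   garden           370
group by category, max of stock_plus_3:
category
garden    370
toys      462
Name: stock_plus_3, dtype: int64
So min() = 370.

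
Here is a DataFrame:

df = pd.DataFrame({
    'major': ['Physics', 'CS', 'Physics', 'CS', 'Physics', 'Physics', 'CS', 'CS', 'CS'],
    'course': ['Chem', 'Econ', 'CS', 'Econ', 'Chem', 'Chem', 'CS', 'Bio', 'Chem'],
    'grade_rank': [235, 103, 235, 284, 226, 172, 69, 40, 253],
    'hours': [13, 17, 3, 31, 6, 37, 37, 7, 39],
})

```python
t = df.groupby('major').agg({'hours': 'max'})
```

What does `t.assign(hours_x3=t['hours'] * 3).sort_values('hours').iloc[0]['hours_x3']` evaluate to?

group by major, max of hours:
         hours
major         
CS          39
Physics     37
add column hours_x3 = t['hours'] * 3:
         hours  hours_x3
major                   
CS          39       117
Physics     37       111
sort by hours:
         hours  hours_x3
major                   
Physics     37       111
CS          39       117
So iloc[0]['hours_x3'] = 111.

111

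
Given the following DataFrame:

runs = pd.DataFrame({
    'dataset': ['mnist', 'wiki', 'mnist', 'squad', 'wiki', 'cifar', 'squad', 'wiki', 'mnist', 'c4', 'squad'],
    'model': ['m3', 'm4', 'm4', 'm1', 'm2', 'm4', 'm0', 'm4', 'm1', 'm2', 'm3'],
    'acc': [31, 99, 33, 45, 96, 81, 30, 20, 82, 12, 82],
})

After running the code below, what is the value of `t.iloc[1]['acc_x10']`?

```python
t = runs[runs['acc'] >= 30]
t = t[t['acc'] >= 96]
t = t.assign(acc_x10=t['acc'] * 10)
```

filter rows where acc >= 30:
   dataset model  acc
0    mnist    m3   31
1     wiki    m4   99
2    mnist    m4   33
3    squad    m1   45
4     wiki    m2   96
5    cifar    m4   81
6    squad    m0   30
8    mnist    m1   82
10   squad    m3   82
filter rows where acc >= 96:
  dataset model  acc
1    wiki    m4   99
4    wiki    m2   96
add column acc_x10 = t['acc'] * 10:
  dataset model  acc  acc_x10
1    wiki    m4   99      990
4    wiki    m2   96      960

960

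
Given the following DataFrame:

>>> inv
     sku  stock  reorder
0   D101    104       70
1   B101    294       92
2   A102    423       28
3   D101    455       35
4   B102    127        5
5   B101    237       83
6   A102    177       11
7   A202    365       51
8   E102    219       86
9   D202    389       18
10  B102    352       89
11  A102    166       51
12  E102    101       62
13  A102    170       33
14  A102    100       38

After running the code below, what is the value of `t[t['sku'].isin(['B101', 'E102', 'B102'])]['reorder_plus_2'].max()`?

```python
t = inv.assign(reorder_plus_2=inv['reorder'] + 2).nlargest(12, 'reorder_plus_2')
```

94

add column reorder_plus_2 = inv['reorder'] + 2:
     sku  stock  reorder  reorder_plus_2
0   D101    104       70              72
1   B101    294       92              94
2   A102    423       28              30
3   D101    455       35              37
4   B102    127        5               7
5   B101    237       83              85
6   A102    177       11              13
7   A202    365       51              53
8   E102    219       86              88
9   D202    389       18              20
10  B102    352       89              91
11  A102    166       51              53
12  E102    101       62              64
13  A102    170       33              35
14  A102    100       38              40
take 12 rows with largest reorder_plus_2:
     sku  stock  reorder  reorder_plus_2
1   B101    294       92              94
10  B102    352       89              91
8   E102    219       86              88
5   B101    237       83              85
0   D101    104       70              72
12  E102    101       62              64
7   A202    365       51              53
11  A102    166       51              53
14  A102    100       38              40
3   D101    455       35              37
13  A102    170       33              35
2   A102    423       28              30
filter rows where sku in ['B101', 'E102', 'B102']:
     sku  stock  reorder  reorder_plus_2
1   B101    294       92              94
10  B102    352       89              91
8   E102    219       86              88
5   B101    237       83              85
12  E102    101       62              64
The max of column 'reorder_plus_2' is 94.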